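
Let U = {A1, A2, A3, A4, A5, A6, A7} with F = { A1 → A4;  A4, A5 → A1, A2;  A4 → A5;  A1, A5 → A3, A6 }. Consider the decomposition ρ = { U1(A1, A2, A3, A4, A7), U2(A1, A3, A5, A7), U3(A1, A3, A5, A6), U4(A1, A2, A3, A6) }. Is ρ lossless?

Yes

Chase test. Columns are A1, A2, A3, A4, A5, A6, A7; row i has aⱼ where attribute j ∈ Ui, else bᵢⱼ.
Initial tableau (one row per fragment):
  row 1: a1 a2 a3 a4 b15 b16 a7
  row 2: a1 b22 a3 b24 a5 b26 a7
  row 3: a1 b32 a3 b34 a5 a6 b37
  row 4: a1 a2 a3 b44 b45 a6 b47
Rows 1 and 2 agree on A1; apply A1→A4 and equate their A4 entries.
Rows 1 and 3 agree on A1; apply A1→A4 and equate their A4 entries.
Rows 1 and 4 agree on A1; apply A1→A4 and equate their A4 entries.
Rows 2 and 3 agree on A4, A5; apply A4, A5→A1, A2 and equate their A1, A2 entries.
Rows 1 and 2 agree on A4; apply A4→A5 and equate their A5 entries.
Rows 1 and 4 agree on A4; apply A4→A5 and equate their A5 entries.
Rows 1 and 2 agree on A1, A5; apply A1, A5→A3, A6 and equate their A3, A6 entries.
Rows 1 and 3 agree on A1, A5; apply A1, A5→A3, A6 and equate their A3, A6 entries.
Rows 1 and 2 agree on A4, A5; apply A4, A5→A1, A2 and equate their A1, A2 entries.
Row 1 is now all distinguished symbols — the join is lossless.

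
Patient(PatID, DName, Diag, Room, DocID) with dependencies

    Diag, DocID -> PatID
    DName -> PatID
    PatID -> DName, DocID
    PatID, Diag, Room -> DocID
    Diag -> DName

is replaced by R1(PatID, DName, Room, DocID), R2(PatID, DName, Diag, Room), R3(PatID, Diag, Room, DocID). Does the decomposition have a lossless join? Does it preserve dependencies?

Lossless test (chase): Rows 1 and 2 agree on PatID; apply PatID→DName, DocID and equate their DName, DocID entries. Rows 1 and 3 agree on PatID; apply PatID→DName, DocID and equate their DName, DocID entries. Row 2 is now all distinguished symbols — the join is lossless.
Dependency preservation: every FD's attributes lie within a single fragment, so each can be enforced locally — preserved.

lossless and dependency-preserving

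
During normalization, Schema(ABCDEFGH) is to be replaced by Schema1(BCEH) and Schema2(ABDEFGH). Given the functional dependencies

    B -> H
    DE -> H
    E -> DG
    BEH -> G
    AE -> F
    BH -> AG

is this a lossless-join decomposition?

Yes

Common attributes: Schema1 ∩ Schema2 = {BEH}.
Closure of {BEH}: E → DG applies, adding DG; BH → AG applies, adding A; AE → F applies, adding F. So (BEH)⁺ = {ABDEFGH}.
This closure contains every attribute of Schema2, so Schema1 ∩ Schema2 → Schema2. The join is lossless.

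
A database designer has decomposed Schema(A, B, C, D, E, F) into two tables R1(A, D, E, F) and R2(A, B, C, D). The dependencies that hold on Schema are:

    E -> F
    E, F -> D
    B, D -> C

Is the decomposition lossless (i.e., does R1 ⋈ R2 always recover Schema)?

No

Common attributes: R1 ∩ R2 = {A, D}.
No dependency enlarges {A, D}, so (A, D)⁺ = {A, D}.
The closure contains neither all of R1 = {A, D, E, F} nor all of R2 = {A, B, C, D}, so the common attributes are not a superkey of either fragment. The join is lossy.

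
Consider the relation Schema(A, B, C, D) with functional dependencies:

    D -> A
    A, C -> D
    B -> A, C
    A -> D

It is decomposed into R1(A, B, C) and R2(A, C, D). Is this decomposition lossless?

Common attributes: R1 ∩ R2 = {A, C}.
Closure of {A, C}: A, C → D applies, adding D. So (A, C)⁺ = {A, C, D}.
This closure contains every attribute of R2, so R1 ∩ R2 → R2. The join is lossless.

Yes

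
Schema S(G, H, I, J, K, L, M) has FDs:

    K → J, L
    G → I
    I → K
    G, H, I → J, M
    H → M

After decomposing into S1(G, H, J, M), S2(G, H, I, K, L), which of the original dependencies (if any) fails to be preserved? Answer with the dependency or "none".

K → J, L

Check K → J, L: no single fragment contains all of {J, K, L}, and the restricted closure of {K} across the fragments never reaches {J, L}.
G → I is preserved.
I → K is preserved.
G, H, I → J, M is preserved.
H → M is preserved.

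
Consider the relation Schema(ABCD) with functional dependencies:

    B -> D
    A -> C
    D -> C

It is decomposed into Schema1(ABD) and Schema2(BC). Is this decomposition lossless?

Yes

Common attributes: Schema1 ∩ Schema2 = {B}.
Closure of {B}: B → D applies, adding D; D → C applies, adding C. So (B)⁺ = {BCD}.
This closure contains every attribute of Schema2, so Schema1 ∩ Schema2 → Schema2. The join is lossless.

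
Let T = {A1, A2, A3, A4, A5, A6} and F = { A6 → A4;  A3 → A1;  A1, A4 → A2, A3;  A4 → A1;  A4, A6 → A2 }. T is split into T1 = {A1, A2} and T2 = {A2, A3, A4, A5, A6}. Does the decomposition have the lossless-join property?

Common attributes: T1 ∩ T2 = {A2}.
No dependency enlarges {A2}, so (A2)⁺ = {A2}.
The closure contains neither all of T1 = {A1, A2} nor all of T2 = {A2, A3, A4, A5, A6}, so the common attributes are not a superkey of either fragment. The join is lossy.

No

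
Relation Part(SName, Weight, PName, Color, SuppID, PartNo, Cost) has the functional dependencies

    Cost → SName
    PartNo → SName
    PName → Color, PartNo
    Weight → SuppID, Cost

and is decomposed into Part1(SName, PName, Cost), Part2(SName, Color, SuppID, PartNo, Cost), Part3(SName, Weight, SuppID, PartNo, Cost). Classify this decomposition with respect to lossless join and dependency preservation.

lossy and not dependency-preserving

Lossless test (chase): applying each FD to every pair of rows produces no changes in the tableau, so no row becomes fully distinguished — the join is lossy.
Dependency preservation: the restricted closure of {PName} across the fragments never reaches {Color, PartNo}, so PName → Color, PartNo cannot be enforced without a join — not preserved.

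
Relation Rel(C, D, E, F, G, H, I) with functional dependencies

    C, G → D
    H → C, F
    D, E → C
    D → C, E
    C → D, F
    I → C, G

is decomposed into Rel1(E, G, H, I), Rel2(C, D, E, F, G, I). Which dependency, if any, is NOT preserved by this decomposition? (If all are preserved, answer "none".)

H → C, F

Check H → C, F: no single fragment contains all of {C, F, H}, and the restricted closure of {H} across the fragments never reaches {C, F}.
C, G → D is preserved.
D, E → C is preserved.
D → C, E is preserved.
C → D, F is preserved.
I → C, G is preserved.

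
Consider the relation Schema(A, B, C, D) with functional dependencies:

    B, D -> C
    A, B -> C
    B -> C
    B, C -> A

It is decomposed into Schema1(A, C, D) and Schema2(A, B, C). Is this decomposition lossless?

No

Common attributes: Schema1 ∩ Schema2 = {A, C}.
No dependency enlarges {A, C}, so (A, C)⁺ = {A, C}.
The closure contains neither all of Schema1 = {A, C, D} nor all of Schema2 = {A, B, C}, so the common attributes are not a superkey of either fragment. The join is lossy.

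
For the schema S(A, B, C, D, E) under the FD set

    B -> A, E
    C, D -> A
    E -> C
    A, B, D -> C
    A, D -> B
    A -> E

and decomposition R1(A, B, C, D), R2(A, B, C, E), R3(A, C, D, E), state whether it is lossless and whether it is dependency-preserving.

lossless and dependency-preserving

Lossless test (chase): Rows 1 and 2 agree on B; apply B→A, E and equate their A, E entries. Rows 1 and 3 agree on A, D; apply A, D→B and equate their B entries. Row 1 is now all distinguished symbols — the join is lossless.
Dependency preservation: every FD's attributes lie within a single fragment, so each can be enforced locally — preserved.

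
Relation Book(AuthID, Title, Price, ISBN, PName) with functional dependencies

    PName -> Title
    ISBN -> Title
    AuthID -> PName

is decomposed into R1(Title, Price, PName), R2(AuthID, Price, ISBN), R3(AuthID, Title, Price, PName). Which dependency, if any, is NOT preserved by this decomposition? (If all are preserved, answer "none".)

Check ISBN → Title: no single fragment contains all of {Title, ISBN}, and the restricted closure of {ISBN} across the fragments never reaches {Title}.
PName → Title is preserved.
AuthID → PName is preserved.

ISBN -> Title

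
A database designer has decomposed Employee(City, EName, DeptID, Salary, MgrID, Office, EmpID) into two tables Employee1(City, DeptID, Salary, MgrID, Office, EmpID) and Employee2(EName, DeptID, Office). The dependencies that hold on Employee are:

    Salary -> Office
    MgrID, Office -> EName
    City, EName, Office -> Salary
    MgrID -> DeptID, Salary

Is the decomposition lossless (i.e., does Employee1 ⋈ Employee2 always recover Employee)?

No

Common attributes: Employee1 ∩ Employee2 = {DeptID, Office}.
No dependency enlarges {DeptID, Office}, so (DeptID, Office)⁺ = {DeptID, Office}.
The closure contains neither all of Employee1 = {City, DeptID, Salary, MgrID, Office, EmpID} nor all of Employee2 = {EName, DeptID, Office}, so the common attributes are not a superkey of either fragment. The join is lossy.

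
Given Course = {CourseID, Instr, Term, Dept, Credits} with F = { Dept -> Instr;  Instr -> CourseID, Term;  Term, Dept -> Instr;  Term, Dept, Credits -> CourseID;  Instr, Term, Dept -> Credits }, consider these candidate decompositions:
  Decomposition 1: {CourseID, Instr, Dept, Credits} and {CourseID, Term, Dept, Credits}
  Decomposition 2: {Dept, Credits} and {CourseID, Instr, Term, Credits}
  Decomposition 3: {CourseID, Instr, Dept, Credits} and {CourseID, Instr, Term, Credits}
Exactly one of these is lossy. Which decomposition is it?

Decomposition 2

Decomposition 1: common = {CourseID, Dept, Credits}, closure = {CourseID, Instr, Term, Dept, Credits} → lossless.
Decomposition 2: common = {Credits}, closure = {Credits} → lossy.
Decomposition 3: common = {CourseID, Instr, Credits}, closure = {CourseID, Instr, Term, Credits} → lossless.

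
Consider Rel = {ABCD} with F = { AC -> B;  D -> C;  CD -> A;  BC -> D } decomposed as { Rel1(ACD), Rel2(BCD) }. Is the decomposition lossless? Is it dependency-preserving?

Lossless test: (CD)⁺ = {ABCD}, which contains all of one fragment — lossless.
Dependency preservation: AC → B is not contained in any single fragment, but the restricted closure of its left-hand side across the fragments still reaches the right-hand side; the remaining FDs each lie inside some fragment. All dependencies are preserved.

lossless and dependency-preserving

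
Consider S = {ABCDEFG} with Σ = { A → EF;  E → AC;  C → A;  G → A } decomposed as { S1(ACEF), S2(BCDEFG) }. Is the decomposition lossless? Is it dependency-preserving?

lossless and dependency-preserving

Lossless test: (CEF)⁺ = {ACEF}, which contains all of one fragment — lossless.
Dependency preservation: G → A is not contained in any single fragment, but the restricted closure of its left-hand side across the fragments still reaches the right-hand side; the remaining FDs each lie inside some fragment. All dependencies are preserved.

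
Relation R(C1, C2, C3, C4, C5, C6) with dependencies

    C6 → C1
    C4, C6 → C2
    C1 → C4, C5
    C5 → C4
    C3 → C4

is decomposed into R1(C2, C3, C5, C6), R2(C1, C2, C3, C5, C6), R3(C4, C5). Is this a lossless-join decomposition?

Chase test. Columns are C1, C2, C3, C4, C5, C6; row i has aⱼ where attribute j ∈ Ri, else bᵢⱼ.
Initial tableau (one row per fragment):
  row 1: b11 a2 a3 b14 a5 a6
  row 2: a1 a2 a3 b24 a5 a6
  row 3: b31 b32 b33 a4 a5 b36
Rows 1 and 2 agree on C6; apply C6→C1 and equate their C1 entries.
Rows 1 and 2 agree on C1; apply C1→C4, C5 and equate their C4, C5 entries.
Rows 1 and 3 agree on C5; apply C5→C4 and equate their C4 entries.
Row 1 is now all distinguished symbols — the join is lossless.

Yes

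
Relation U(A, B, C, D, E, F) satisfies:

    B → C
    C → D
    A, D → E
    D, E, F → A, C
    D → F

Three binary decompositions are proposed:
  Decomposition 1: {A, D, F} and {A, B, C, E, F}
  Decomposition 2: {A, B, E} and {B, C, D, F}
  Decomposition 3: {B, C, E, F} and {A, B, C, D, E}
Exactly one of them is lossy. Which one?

Decomposition 1

Decomposition 1: common = {A, F}, closure = {A, F} → lossy.
Decomposition 2: common = {B}, closure = {B, C, D, F} → lossless.
Decomposition 3: common = {B, C, E}, closure = {A, B, C, D, E, F} → lossless.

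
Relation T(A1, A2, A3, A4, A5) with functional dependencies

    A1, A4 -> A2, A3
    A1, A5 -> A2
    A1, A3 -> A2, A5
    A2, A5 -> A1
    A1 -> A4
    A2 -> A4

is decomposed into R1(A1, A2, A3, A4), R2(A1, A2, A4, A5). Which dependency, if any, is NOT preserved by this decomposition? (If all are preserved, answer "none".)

A1, A4 → A2, A3 lies within R1.
A1, A5 → A2 lies within R2.
A1, A3 → A2, A5: restricted closure across fragments reaches A2, A5.
A2, A5 → A1 lies within R2.
A1 → A4 lies within R1.
A2 → A4 lies within R1.
Every dependency is enforceable on the fragments, so the decomposition is dependency-preserving.

none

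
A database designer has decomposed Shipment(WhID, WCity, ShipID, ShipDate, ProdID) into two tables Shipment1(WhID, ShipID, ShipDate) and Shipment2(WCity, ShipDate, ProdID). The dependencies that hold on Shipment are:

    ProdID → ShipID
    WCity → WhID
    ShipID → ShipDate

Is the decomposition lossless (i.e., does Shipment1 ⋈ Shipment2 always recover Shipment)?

No

Common attributes: Shipment1 ∩ Shipment2 = {ShipDate}.
No dependency enlarges {ShipDate}, so (ShipDate)⁺ = {ShipDate}.
The closure contains neither all of Shipment1 = {WhID, ShipID, ShipDate} nor all of Shipment2 = {WCity, ShipDate, ProdID}, so the common attributes are not a superkey of either fragment. The join is lossy.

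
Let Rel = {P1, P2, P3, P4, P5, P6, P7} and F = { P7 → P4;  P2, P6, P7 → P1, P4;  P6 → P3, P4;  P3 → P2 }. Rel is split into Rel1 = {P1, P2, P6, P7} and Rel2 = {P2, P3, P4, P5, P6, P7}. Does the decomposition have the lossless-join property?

Yes

Common attributes: Rel1 ∩ Rel2 = {P2, P6, P7}.
Closure of {P2, P6, P7}: P7 → P4 applies, adding P4; P2, P6, P7 → P1, P4 applies, adding P1; P6 → P3, P4 applies, adding P3. So (P2, P6, P7)⁺ = {P1, P2, P3, P4, P6, P7}.
This closure contains every attribute of Rel1, so Rel1 ∩ Rel2 → Rel1. The join is lossless.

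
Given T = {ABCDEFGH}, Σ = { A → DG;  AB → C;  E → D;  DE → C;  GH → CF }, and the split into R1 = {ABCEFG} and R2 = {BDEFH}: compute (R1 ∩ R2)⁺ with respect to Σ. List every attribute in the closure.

R1 ∩ R2 = {BEF}.
E → D applies, adding D
DE → C applies, adding C
Closure: {BCDEF}.

BCDEF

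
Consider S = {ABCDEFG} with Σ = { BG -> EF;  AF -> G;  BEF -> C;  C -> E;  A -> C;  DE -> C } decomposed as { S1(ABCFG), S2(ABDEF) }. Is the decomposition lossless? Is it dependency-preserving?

lossless but not dependency-preserving

Lossless test: (ABF)⁺ = {ABCEFG}, which contains all of one fragment — lossless.
Dependency preservation: the restricted closure of {BG} across the fragments never reaches {EF}, so BG → EF cannot be enforced without a join — not preserved.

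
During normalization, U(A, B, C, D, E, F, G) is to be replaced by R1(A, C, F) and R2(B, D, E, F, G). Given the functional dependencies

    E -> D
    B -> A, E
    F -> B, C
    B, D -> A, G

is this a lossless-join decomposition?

Yes

Common attributes: R1 ∩ R2 = {F}.
Closure of {F}: F → B, C applies, adding B, C; B → A, E applies, adding A, E; E → D applies, adding D; B, D → A, G applies, adding G. So (F)⁺ = {A, B, C, D, E, F, G}.
This closure contains every attribute of R1, so R1 ∩ R2 → R1. The join is lossless.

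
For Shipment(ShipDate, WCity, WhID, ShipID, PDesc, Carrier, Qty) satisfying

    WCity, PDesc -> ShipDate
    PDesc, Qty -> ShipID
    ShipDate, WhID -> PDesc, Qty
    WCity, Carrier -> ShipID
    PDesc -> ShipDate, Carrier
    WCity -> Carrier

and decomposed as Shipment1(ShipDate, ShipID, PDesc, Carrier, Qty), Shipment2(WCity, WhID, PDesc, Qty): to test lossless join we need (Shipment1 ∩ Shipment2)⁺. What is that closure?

ShipDate, ShipID, PDesc, Carrier, Qty

Shipment1 ∩ Shipment2 = {PDesc, Qty}.
PDesc, Qty → ShipID applies, adding ShipID
PDesc → ShipDate, Carrier applies, adding ShipDate, Carrier
Closure: {ShipDate, ShipID, PDesc, Carrier, Qty}.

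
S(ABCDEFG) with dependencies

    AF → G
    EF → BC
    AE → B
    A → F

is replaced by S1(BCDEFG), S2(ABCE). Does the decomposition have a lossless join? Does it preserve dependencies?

Lossless test: (BCE)⁺ = {BCE}, which is a superkey of neither fragment — lossy.
Dependency preservation: the restricted closure of {AF} across the fragments never reaches {G}, so AF → G cannot be enforced without a join — not preserved.

lossy and not dependency-preserving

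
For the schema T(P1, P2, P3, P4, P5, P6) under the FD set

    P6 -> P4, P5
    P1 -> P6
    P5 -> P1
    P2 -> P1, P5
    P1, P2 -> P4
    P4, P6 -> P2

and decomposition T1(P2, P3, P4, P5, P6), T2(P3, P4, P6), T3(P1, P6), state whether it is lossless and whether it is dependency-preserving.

Lossless test (chase): Rows 1 and 2 agree on P6; apply P6→P4, P5 and equate their P4, P5 entries. Rows 1 and 3 agree on P6; apply P6→P4, P5 and equate their P4, P5 entries. Rows 1 and 2 agree on P5; apply P5→P1 and equate their P1 entries. Rows 1 and 3 agree on P5; apply P5→P1 and equate their P1 entries. Rows 1 and 2 agree on P4, P6; apply P4, P6→P2 and equate their P2 entries. Rows 1 and 3 agree on P4, P6; apply P4, P6→P2 and equate their P2 entries. Row 1 is now all distinguished symbols — the join is lossless.
Dependency preservation: P5 → P1; P2 → P1, P5; P1, P2 → P4 are not contained in any single fragment, but the restricted closure of each left-hand side across the fragments still reaches the right-hand side; the remaining FDs each lie inside some fragment. All dependencies are preserved.

lossless and dependency-preserving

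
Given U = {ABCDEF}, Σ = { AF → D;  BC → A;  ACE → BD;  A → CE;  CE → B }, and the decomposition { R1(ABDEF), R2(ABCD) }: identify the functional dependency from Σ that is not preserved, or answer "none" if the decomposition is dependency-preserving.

CE → B

Check CE → B: no single fragment contains all of {BCE}, and the restricted closure of {CE} across the fragments never reaches {B}.
AF → D is preserved.
BC → A is preserved.
ACE → BD is preserved.
A → CE is preserved.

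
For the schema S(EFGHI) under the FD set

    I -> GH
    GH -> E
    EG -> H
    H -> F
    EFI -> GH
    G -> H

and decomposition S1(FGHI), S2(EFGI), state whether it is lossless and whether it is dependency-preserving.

lossless and dependency-preserving

Lossless test: (FGI)⁺ = {EFGHI}, which contains all of one fragment — lossless.
Dependency preservation: GH → E; EG → H; EFI → GH are not contained in any single fragment, but the restricted closure of each left-hand side across the fragments still reaches the right-hand side; the remaining FDs each lie inside some fragment. All dependencies are preserved.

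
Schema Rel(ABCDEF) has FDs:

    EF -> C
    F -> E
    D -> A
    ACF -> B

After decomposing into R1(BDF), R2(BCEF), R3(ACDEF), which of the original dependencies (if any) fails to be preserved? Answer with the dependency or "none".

Check ACF → B: no single fragment contains all of {ABCF}, and the restricted closure of {ACF} across the fragments never reaches {B}.
EF → C is preserved.
F → E is preserved.
D → A is preserved.

ACF -> B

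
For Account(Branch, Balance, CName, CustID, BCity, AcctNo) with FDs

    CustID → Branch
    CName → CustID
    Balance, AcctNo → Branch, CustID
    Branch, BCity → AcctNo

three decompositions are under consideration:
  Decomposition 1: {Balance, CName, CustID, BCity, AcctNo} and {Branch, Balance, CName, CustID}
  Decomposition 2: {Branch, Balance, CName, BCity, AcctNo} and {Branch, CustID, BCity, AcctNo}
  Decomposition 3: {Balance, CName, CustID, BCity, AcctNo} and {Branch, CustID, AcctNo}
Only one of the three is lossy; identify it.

Decomposition 2

Decomposition 1: common = {Balance, CName, CustID}, closure = {Branch, Balance, CName, CustID} → lossless.
Decomposition 2: common = {Branch, BCity, AcctNo}, closure = {Branch, BCity, AcctNo} → lossy.
Decomposition 3: common = {CustID, AcctNo}, closure = {Branch, CustID, AcctNo} → lossless.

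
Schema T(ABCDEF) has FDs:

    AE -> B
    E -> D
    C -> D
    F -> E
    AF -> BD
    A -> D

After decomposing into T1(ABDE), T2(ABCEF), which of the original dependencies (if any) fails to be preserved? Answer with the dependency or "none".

C -> D

Check C → D: no single fragment contains all of {CD}, and the restricted closure of {C} across the fragments never reaches {D}.
AE → B is preserved.
E → D is preserved.
F → E is preserved.
AF → BD is preserved.
A → D is preserved.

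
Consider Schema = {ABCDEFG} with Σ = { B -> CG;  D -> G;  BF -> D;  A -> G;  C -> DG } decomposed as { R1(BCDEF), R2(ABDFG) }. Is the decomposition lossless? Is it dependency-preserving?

Lossless test: (BDF)⁺ = {BCDFG}, which is a superkey of neither fragment — lossy.
Dependency preservation: B → CG; C → DG are not contained in any single fragment, but the restricted closure of each left-hand side across the fragments still reaches the right-hand side; the remaining FDs each lie inside some fragment. All dependencies are preserved.

lossy but dependency-preserving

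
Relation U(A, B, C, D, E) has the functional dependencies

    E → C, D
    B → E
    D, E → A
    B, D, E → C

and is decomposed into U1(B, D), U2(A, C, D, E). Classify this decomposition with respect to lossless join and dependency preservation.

lossy and not dependency-preserving

Lossless test: (D)⁺ = {D}, which is a superkey of neither fragment — lossy.
Dependency preservation: the restricted closure of {B} across the fragments never reaches {E}, so B → E cannot be enforced without a join — not preserved.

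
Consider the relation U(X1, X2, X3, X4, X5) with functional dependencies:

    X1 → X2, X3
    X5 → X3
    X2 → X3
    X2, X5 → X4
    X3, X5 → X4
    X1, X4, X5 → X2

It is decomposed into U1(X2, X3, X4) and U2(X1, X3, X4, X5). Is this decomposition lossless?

Common attributes: U1 ∩ U2 = {X3, X4}.
No dependency enlarges {X3, X4}, so (X3, X4)⁺ = {X3, X4}.
The closure contains neither all of U1 = {X2, X3, X4} nor all of U2 = {X1, X3, X4, X5}, so the common attributes are not a superkey of either fragment. The join is lossy.

No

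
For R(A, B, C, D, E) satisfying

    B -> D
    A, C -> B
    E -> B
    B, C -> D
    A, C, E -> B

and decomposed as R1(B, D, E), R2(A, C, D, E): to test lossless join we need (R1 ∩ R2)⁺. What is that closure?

R1 ∩ R2 = {D, E}.
E → B applies, adding B
Closure: {B, D, E}.

B, D, E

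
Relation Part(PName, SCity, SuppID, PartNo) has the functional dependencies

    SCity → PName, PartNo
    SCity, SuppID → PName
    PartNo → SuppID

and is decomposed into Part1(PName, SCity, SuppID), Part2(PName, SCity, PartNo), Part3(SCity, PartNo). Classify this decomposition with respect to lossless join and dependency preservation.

Lossless test (chase): Rows 1 and 2 agree on SCity; apply SCity→PName, PartNo and equate their PName, PartNo entries. Rows 1 and 3 agree on SCity; apply SCity→PName, PartNo and equate their PName, PartNo entries. Rows 1 and 2 agree on PartNo; apply PartNo→SuppID and equate their SuppID entries. Rows 1 and 3 agree on PartNo; apply PartNo→SuppID and equate their SuppID entries. Row 1 is now all distinguished symbols — the join is lossless.
Dependency preservation: the restricted closure of {PartNo} across the fragments never reaches {SuppID}, so PartNo → SuppID cannot be enforced without a join — not preserved.

lossless but not dependency-preserving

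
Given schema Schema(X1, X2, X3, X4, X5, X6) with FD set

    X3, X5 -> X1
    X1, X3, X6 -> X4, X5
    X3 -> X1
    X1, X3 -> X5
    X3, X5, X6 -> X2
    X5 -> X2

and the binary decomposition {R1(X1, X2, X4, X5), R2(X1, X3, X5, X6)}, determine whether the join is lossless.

Common attributes: R1 ∩ R2 = {X1, X5}.
Closure of {X1, X5}: X5 → X2 applies, adding X2. So (X1, X5)⁺ = {X1, X2, X5}.
The closure contains neither all of R1 = {X1, X2, X4, X5} nor all of R2 = {X1, X3, X5, X6}, so the common attributes are not a superkey of either fragment. The join is lossy.

No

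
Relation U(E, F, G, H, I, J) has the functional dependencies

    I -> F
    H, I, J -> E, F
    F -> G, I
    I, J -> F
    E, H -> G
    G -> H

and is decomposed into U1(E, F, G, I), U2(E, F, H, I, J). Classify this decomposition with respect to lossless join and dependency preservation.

Lossless test: (E, F, I)⁺ = {E, F, G, H, I}, which contains all of one fragment — lossless.
Dependency preservation: the restricted closure of {E, H} across the fragments never reaches {G}, so E, H → G cannot be enforced without a join — not preserved.

lossless but not dependency-preserving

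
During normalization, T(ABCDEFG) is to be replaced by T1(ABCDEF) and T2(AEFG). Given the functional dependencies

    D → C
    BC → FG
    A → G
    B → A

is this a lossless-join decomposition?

Common attributes: T1 ∩ T2 = {AEF}.
Closure of {AEF}: A → G applies, adding G. So (AEF)⁺ = {AEFG}.
This closure contains every attribute of T2, so T1 ∩ T2 → T2. The join is lossless.

Yes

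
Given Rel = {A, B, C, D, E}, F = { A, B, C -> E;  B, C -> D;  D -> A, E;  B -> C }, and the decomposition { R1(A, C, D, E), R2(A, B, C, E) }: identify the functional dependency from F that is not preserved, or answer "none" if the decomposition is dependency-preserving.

B, C -> D

Check B, C → D: no single fragment contains all of {B, C, D}, and the restricted closure of {B, C} across the fragments never reaches {D}.
A, B, C → E is preserved.
D → A, E is preserved.
B → C is preserved.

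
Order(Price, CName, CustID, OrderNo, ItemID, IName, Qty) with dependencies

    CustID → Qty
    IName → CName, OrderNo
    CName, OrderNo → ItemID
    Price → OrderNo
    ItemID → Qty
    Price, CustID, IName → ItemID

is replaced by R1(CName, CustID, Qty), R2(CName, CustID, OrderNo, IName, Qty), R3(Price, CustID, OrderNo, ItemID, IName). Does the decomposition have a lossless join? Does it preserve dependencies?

lossless but not dependency-preserving

Lossless test (chase): Rows 1 and 3 agree on CustID; apply CustID→Qty and equate their Qty entries. Rows 2 and 3 agree on IName; apply IName→CName, OrderNo and equate their CName, OrderNo entries. Rows 2 and 3 agree on CName, OrderNo; apply CName, OrderNo→ItemID and equate their ItemID entries. Row 3 is now all distinguished symbols — the join is lossless.
Dependency preservation: the restricted closure of {CName, OrderNo} across the fragments never reaches {ItemID}, so CName, OrderNo → ItemID cannot be enforced without a join — not preserved.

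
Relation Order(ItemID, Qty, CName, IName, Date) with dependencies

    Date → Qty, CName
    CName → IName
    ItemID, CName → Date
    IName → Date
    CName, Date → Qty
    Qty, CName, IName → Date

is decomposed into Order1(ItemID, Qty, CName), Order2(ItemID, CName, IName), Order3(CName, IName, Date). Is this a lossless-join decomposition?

Yes

Chase test. Columns are ItemID, Qty, CName, IName, Date; row i has aⱼ where attribute j ∈ Orderi, else bᵢⱼ.
Initial tableau (one row per fragment):
  row 1: a1 a2 a3 b14 b15
  row 2: a1 b22 a3 a4 b25
  row 3: b31 b32 a3 a4 a5
Rows 1 and 2 agree on CName; apply CName→IName and equate their IName entries.
Rows 1 and 2 agree on ItemID, CName; apply ItemID, CName→Date and equate their Date entries.
Rows 1 and 3 agree on IName; apply IName→Date and equate their Date entries.
Rows 1 and 2 agree on CName, Date; apply CName, Date→Qty and equate their Qty entries.
Rows 1 and 3 agree on CName, Date; apply CName, Date→Qty and equate their Qty entries.
Row 1 is now all distinguished symbols — the join is lossless.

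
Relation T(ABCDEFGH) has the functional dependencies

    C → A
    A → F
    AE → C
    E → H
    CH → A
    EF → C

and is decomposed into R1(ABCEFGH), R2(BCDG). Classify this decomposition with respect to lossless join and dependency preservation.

lossy but dependency-preserving

Lossless test: (BCG)⁺ = {ABCFG}, which is a superkey of neither fragment — lossy.
Dependency preservation: every FD's attributes lie within a single fragment, so each can be enforced locally — preserved.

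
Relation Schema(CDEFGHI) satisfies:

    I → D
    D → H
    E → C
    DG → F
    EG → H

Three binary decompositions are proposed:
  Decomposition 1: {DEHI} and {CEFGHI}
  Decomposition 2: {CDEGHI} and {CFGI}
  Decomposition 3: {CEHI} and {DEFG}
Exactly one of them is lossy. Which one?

Decomposition 3

Decomposition 1: common = {EHI}, closure = {CDEHI} → lossless.
Decomposition 2: common = {CGI}, closure = {CDFGHI} → lossless.
Decomposition 3: common = {E}, closure = {CE} → lossy.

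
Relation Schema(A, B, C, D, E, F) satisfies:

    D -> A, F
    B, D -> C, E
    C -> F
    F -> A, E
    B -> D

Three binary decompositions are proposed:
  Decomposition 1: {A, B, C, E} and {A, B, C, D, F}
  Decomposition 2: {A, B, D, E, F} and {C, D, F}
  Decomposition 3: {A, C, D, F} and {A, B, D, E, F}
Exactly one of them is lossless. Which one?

Decomposition 1

Decomposition 1: common = {A, B, C}, closure = {A, B, C, D, E, F} → lossless.
Decomposition 2: common = {D, F}, closure = {A, D, E, F} → lossy.
Decomposition 3: common = {A, D, F}, closure = {A, D, E, F} → lossy.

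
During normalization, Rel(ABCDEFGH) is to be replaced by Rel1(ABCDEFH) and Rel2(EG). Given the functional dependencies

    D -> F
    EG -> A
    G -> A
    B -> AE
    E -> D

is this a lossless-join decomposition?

Common attributes: Rel1 ∩ Rel2 = {E}.
Closure of {E}: E → D applies, adding D; D → F applies, adding F. So (E)⁺ = {DEF}.
The closure contains neither all of Rel1 = {ABCDEFH} nor all of Rel2 = {EG}, so the common attributes are not a superkey of either fragment. The join is lossy.

No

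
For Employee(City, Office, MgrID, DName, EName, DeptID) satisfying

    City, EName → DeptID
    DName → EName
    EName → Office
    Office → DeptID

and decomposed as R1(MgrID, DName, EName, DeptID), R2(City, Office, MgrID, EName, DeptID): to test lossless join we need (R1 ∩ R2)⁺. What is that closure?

Office, MgrID, EName, DeptID

R1 ∩ R2 = {MgrID, EName, DeptID}.
EName → Office applies, adding Office
Closure: {Office, MgrID, EName, DeptID}.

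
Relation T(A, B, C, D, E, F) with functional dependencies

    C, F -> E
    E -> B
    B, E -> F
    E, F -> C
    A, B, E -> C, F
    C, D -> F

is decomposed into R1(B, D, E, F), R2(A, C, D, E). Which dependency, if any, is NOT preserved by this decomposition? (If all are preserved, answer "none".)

C, F -> E

Check C, F → E: no single fragment contains all of {C, E, F}, and the restricted closure of {C, F} across the fragments never reaches {E}.
E → B is preserved.
B, E → F is preserved.
E, F → C is preserved.
A, B, E → C, F is preserved.
C, D → F is preserved.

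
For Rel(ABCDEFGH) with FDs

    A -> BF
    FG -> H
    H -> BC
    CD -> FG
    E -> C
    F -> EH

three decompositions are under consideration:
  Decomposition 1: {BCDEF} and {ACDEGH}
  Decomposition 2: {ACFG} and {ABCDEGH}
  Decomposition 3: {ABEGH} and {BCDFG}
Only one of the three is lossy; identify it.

Decomposition 3

Decomposition 1: common = {CDE}, closure = {BCDEFGH} → lossless.
Decomposition 2: common = {ACG}, closure = {ABCEFGH} → lossless.
Decomposition 3: common = {BG}, closure = {BG} → lossy.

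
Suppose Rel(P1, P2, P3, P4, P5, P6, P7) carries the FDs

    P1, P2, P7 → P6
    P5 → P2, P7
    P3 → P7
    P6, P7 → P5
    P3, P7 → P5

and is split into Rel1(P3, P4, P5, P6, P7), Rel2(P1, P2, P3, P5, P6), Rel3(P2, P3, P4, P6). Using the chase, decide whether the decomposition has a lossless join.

Chase test. Columns are P1, P2, P3, P4, P5, P6, P7; row i has aⱼ where attribute j ∈ Reli, else bᵢⱼ.
Initial tableau (one row per fragment):
  row 1: b11 b12 a3 a4 a5 a6 a7
  row 2: a1 a2 a3 b24 a5 a6 b27
  row 3: b31 a2 a3 a4 b35 a6 b37
Rows 1 and 2 agree on P5; apply P5→P2, P7 and equate their P2, P7 entries.
Rows 1 and 3 agree on P3; apply P3→P7 and equate their P7 entries.
Rows 1 and 3 agree on P6, P7; apply P6, P7→P5 and equate their P5 entries.
No row becomes fully distinguished — the join is lossy.

No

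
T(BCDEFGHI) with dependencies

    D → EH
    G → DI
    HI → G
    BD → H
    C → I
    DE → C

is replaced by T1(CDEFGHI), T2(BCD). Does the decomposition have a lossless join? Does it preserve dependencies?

lossy but dependency-preserving

Lossless test: (CD)⁺ = {CDEGHI}, which is a superkey of neither fragment — lossy.
Dependency preservation: BD → H is not contained in any single fragment, but the restricted closure of its left-hand side across the fragments still reaches the right-hand side; the remaining FDs each lie inside some fragment. All dependencies are preserved.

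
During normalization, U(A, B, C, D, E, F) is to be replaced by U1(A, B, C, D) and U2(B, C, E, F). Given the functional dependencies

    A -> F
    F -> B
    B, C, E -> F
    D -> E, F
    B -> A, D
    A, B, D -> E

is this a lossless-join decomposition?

Yes

Common attributes: U1 ∩ U2 = {B, C}.
Closure of {B, C}: B → A, D applies, adding A, D; A, B, D → E applies, adding E; A → F applies, adding F. So (B, C)⁺ = {A, B, C, D, E, F}.
This closure contains every attribute of U1, so U1 ∩ U2 → U1. The join is lossless.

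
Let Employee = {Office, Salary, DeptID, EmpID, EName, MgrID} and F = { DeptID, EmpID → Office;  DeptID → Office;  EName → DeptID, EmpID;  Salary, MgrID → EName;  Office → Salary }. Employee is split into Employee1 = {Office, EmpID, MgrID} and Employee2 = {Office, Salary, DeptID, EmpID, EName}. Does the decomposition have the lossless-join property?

Common attributes: Employee1 ∩ Employee2 = {Office, EmpID}.
Closure of {Office, EmpID}: Office → Salary applies, adding Salary. So (Office, EmpID)⁺ = {Office, Salary, EmpID}.
The closure contains neither all of Employee1 = {Office, EmpID, MgrID} nor all of Employee2 = {Office, Salary, DeptID, EmpID, EName}, so the common attributes are not a superkey of either fragment. The join is lossy.

No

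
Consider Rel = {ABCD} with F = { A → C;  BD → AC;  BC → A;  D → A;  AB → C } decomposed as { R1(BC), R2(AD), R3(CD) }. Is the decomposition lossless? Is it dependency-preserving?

lossy and not dependency-preserving

Lossless test (chase): Rows 2 and 3 agree on D; apply D→A and equate their A entries. Rows 2 and 3 agree on A; apply A→C and equate their C entries. No row becomes fully distinguished — the join is lossy.
Dependency preservation: the restricted closure of {A} across the fragments never reaches {C}, so A → C cannot be enforced without a join — not preserved.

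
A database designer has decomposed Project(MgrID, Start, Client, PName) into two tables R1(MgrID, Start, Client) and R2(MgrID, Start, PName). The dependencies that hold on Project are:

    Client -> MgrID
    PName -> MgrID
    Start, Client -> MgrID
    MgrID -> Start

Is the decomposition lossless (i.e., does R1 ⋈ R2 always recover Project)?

No

Common attributes: R1 ∩ R2 = {MgrID, Start}.
No dependency enlarges {MgrID, Start}, so (MgrID, Start)⁺ = {MgrID, Start}.
The closure contains neither all of R1 = {MgrID, Start, Client} nor all of R2 = {MgrID, Start, PName}, so the common attributes are not a superkey of either fragment. The join is lossy.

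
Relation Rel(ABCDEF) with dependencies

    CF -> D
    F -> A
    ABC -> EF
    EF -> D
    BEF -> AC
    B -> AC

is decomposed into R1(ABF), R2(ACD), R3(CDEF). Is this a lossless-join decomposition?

No

Chase test. Columns are ABCDEF; row i has aⱼ where attribute j ∈ Ri, else bᵢⱼ.
Initial tableau (one row per fragment):
  row 1: a1 a2 b13 b14 b15 a6
  row 2: a1 b22 a3 a4 b25 b26
  row 3: b31 b32 a3 a4 a5 a6
Rows 1 and 3 agree on F; apply F→A and equate their A entries.
No row becomes fully distinguished — the join is lossy.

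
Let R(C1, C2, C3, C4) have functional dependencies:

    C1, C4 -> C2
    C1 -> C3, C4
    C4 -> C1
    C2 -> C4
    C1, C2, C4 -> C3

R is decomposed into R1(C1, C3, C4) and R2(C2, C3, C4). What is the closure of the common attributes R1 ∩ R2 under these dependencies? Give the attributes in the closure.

C1, C2, C3, C4

R1 ∩ R2 = {C3, C4}.
C4 → C1 applies, adding C1
C1, C4 → C2 applies, adding C2
Closure: {C1, C2, C3, C4}.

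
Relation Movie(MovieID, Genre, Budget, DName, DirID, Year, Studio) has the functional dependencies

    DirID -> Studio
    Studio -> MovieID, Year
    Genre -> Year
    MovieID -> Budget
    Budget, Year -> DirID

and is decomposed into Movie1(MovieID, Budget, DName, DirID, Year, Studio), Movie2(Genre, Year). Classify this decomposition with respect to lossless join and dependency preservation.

Lossless test: (Year)⁺ = {Year}, which is a superkey of neither fragment — lossy.
Dependency preservation: every FD's attributes lie within a single fragment, so each can be enforced locally — preserved.

lossy but dependency-preserving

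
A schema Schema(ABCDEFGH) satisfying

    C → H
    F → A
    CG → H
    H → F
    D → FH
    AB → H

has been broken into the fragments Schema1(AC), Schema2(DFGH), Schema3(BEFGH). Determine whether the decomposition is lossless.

No

Chase test. Columns are ABCDEFGH; row i has aⱼ where attribute j ∈ Schemai, else bᵢⱼ.
Initial tableau (one row per fragment):
  row 1: a1 b12 a3 b14 b15 b16 b17 b18
  row 2: b21 b22 b23 a4 b25 a6 a7 a8
  row 3: b31 a2 b33 b34 a5 a6 a7 a8
Rows 2 and 3 agree on F; apply F→A and equate their A entries.
No row becomes fully distinguished — the join is lossy.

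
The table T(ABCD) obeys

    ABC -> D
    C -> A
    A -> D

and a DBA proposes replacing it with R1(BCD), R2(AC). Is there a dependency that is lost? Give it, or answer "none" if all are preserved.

Check A → D: no single fragment contains all of {AD}, and the restricted closure of {A} across the fragments never reaches {D}.
ABC → D is preserved.
C → A is preserved.

A -> D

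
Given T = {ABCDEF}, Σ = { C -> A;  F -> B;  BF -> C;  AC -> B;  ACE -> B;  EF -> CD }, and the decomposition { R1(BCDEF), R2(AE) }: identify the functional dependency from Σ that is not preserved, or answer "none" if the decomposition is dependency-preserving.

Check C → A: no single fragment contains all of {AC}, and the restricted closure of {C} across the fragments never reaches {A}.
F → B is preserved.
BF → C is preserved.
AC → B is preserved.
ACE → B is preserved.
EF → CD is preserved.

C -> A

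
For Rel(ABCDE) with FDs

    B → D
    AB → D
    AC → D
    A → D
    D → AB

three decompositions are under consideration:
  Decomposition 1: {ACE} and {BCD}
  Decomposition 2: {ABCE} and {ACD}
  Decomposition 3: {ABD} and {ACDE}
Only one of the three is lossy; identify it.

Decomposition 1: common = {C}, closure = {C} → lossy.
Decomposition 2: common = {AC}, closure = {ABCD} → lossless.
Decomposition 3: common = {AD}, closure = {ABD} → lossless.

Decomposition 1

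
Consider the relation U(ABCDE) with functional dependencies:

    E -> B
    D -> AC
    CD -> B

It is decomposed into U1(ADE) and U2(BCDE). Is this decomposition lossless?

Yes

Common attributes: U1 ∩ U2 = {DE}.
Closure of {DE}: E → B applies, adding B; D → AC applies, adding AC. So (DE)⁺ = {ABCDE}.
This closure contains every attribute of U1, so U1 ∩ U2 → U1. The join is lossless.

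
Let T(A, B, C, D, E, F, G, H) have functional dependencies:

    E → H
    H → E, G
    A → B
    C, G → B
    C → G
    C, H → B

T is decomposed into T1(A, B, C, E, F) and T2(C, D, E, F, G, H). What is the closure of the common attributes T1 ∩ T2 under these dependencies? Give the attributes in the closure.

T1 ∩ T2 = {C, E, F}.
E → H applies, adding H
H → E, G applies, adding G
C, G → B applies, adding B
Closure: {B, C, E, F, G, H}.

B, C, E, F, G, H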